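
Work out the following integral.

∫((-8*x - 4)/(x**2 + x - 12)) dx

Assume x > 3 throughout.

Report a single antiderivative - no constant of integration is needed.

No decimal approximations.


Answer: -4*log(x - 3) - 4*log(x + 4).


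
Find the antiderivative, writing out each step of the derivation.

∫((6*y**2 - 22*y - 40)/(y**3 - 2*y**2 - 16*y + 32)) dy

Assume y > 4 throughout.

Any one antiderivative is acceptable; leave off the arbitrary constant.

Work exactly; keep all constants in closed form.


Step 1. Decompose ∫((6*y**2 - 22*y - 40)/(y**3 - 2*y**2 - 16*y + 32)) dy by partial fractions, (6*y**2 - 22*y - 40)/(y**3 - 2*y**2 - 16*y + 32) = 3/(y + 4) + 5/(y - 2) - 2/(y - 4): now ∫(-2/(y - 4)) dy + ∫(5/(y - 2)) dy + ∫(3/(y + 4)) dy.
Step 2. Evaluate the standard form [assuming y > 4]: now -2*log(y - 4) + ∫(5/(y - 2)) dy + ∫(3/(y + 4)) dy.
Step 3. Evaluate the standard form [assuming y > 2]: now -2*log(y - 4) + 5*log(y - 2) + ∫(3/(y + 4)) dy.
Step 4. Evaluate the standard form [assuming y > -4]: now -2*log(y - 4) + 5*log(y - 2) + 3*log(y + 4).
Answer: -2*log(y - 4) + 5*log(y - 2) + 3*log(y + 4).


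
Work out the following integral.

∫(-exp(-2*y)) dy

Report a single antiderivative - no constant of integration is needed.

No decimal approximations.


Answer: exp(-2*y)/2.


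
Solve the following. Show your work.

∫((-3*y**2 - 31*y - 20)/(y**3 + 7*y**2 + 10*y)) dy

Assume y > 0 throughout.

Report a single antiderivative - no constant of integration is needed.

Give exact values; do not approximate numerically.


Step 1. Decompose ∫((-3*y**2 - 31*y - 20)/(y**3 + 7*y**2 + 10*y)) dy by partial fractions, (-3*y**2 - 31*y - 20)/(y**3 + 7*y**2 + 10*y) = 4/(y + 5) - 5/(y + 2) - 2/y: now ∫(-2/y) dy + ∫(-5/(y + 2)) dy + ∫(4/(y + 5)) dy.
Step 2. Evaluate the standard form [assuming y > -2]: now -5*log(y + 2) + ∫(-2/y) dy + ∫(4/(y + 5)) dy.
Step 3. Evaluate the standard form [assuming y > 0]: now -2*log(y) - 5*log(y + 2) + ∫(4/(y + 5)) dy.
Step 4. Evaluate the standard form [assuming y > -5]: now -2*log(y) - 5*log(y + 2) + 4*log(y + 5).
Answer: -2*log(y) - 5*log(y + 2) + 4*log(y + 5).


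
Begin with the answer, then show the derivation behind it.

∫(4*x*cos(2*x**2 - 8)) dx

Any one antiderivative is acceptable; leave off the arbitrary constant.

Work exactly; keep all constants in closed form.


The answer is sin(2*x**2 - 8).
Step 1. Substitute u = x**2 - 4, turning ∫(4*x*cos(2*x**2 - 8)) dx into ∫(2*cos(2*u)) du: now ∫(2*cos(2*u)) du.
Step 2. Evaluate the standard form: now sin(2*u).
Step 3. Substitute back u = x**2 - 4: now sin(2*x**2 - 8).
Answer: sin(2*x**2 - 8).


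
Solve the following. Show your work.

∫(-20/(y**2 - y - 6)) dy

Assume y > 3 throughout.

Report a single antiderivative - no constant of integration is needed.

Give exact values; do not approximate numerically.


Step 1. Decompose ∫(-20/(y**2 - y - 6)) dy by partial fractions, -20/(y**2 - y - 6) = 4/(y + 2) - 4/(y - 3): now ∫(-4/(y - 3)) dy + ∫(4/(y + 2)) dy.
Step 2. Evaluate the standard form [assuming y > -2]: now 4*log(y + 2) + ∫(-4/(y - 3)) dy.
Step 3. Evaluate the standard form [assuming y > 3]: now -4*log(y - 3) + 4*log(y + 2).
Answer: -4*log(y - 3) + 4*log(y + 2).


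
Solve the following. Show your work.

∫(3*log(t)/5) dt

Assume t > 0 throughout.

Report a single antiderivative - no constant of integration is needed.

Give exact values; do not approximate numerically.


Step 1. Integrate ∫(3*log(t)/5) dt by parts with u = log(t), dv = (3/5) dt, so v = 3*t/5 [assuming t > 0]: now 3*t*log(t)/5 + ∫(-3/5) dt.
Step 2. Evaluate the standard form: now 3*t*log(t)/5 - 3*t/5.
Answer: 3*t*log(t)/5 - 3*t/5.


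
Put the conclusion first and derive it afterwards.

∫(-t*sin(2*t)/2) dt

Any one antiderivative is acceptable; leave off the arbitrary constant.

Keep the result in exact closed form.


The answer is t*cos(2*t)/4 - sin(2*t)/8.
Step 1. Integrate ∫(-t*sin(2*t)/2) dt by parts with u = t, dv = (-sin(2*t)/2) dt, so v = cos(2*t)/4: now t*cos(2*t)/4 + ∫(-cos(2*t)/4) dt.
Step 2. Evaluate the standard form: now t*cos(2*t)/4 - sin(2*t)/8.
Answer: t*cos(2*t)/4 - sin(2*t)/8.


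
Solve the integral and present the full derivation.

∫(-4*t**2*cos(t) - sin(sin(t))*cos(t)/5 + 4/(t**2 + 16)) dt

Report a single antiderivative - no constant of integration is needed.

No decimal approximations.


Step 1. Rewrite: now ∫(-4*t**2*cos(t)) dt + ∫(-sin(sin(t))*cos(t)/5) dt + ∫(4/(t**2 + 16)) dt.
Step 2. Substitute u = sin(t), turning ∫(-sin(sin(t))*cos(t)/5) dt into ∫(-sin(u)/5) du: now ∫(-4*t**2*cos(t)) dt + ∫(4/(t**2 + 16)) dt + ∫(-sin(u)/5) du.
Step 3. Evaluate the standard form: now cos(u)/5 + ∫(-4*t**2*cos(t)) dt + ∫(4/(t**2 + 16)) dt.
Step 4. Substitute back u = sin(t): now cos(sin(t))/5 + ∫(-4*t**2*cos(t)) dt + ∫(4/(t**2 + 16)) dt.
Step 5. Integrate ∫(-4*t**2*cos(t)) dt by parts with u = t**2, dv = (-4*cos(t)) dt, so v = -4*sin(t): now -4*t**2*sin(t) + cos(sin(t))/5 + ∫(8*t*sin(t)) dt + ∫(4/(t**2 + 16)) dt.
Step 6. Integrate ∫(8*t*sin(t)) dt by parts with u = t, dv = (8*sin(t)) dt, so v = -8*cos(t): now -4*t**2*sin(t) - 8*t*cos(t) + cos(sin(t))/5 + ∫(4/(t**2 + 16)) dt + ∫(8*cos(t)) dt.
Step 7. Evaluate the standard form: now -4*t**2*sin(t) - 8*t*cos(t) + 8*sin(t) + cos(sin(t))/5 + ∫(4/(t**2 + 16)) dt.
Step 8. Evaluate the standard form: now -4*t**2*sin(t) - 8*t*cos(t) + 8*sin(t) + cos(sin(t))/5 + atan(t/4).
Answer: -4*t**2*sin(t) - 8*t*cos(t) + 8*sin(t) + cos(sin(t))/5 + atan(t/4).


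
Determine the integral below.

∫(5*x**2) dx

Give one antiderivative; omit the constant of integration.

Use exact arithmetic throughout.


Answer: 5*x**3/3.


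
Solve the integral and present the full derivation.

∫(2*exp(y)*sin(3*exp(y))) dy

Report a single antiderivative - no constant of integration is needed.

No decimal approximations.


Step 1. Substitute u = exp(y), turning ∫(2*exp(y)*sin(3*exp(y))) dy into ∫(2*sin(3*u)) du: now ∫(2*sin(3*u)) du.
Step 2. Evaluate the standard form: now -2*cos(3*u)/3.
Step 3. Substitute back u = exp(y): now -2*cos(3*exp(y))/3.
Answer: -2*cos(3*exp(y))/3.


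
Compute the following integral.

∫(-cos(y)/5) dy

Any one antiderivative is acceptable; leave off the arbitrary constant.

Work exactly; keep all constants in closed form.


Answer: -sin(y)/5.


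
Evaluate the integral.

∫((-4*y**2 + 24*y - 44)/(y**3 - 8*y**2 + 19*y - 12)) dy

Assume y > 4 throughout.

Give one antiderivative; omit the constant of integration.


Answer: -4*log(y - 4) + 4*log(y - 3) - 4*log(y - 1).


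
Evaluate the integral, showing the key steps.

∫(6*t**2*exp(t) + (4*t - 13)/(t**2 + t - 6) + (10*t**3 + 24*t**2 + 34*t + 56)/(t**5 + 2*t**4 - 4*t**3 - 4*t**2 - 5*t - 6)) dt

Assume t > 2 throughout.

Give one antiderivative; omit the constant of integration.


Step 1. Rewrite: now ∫(6*t**2*exp(t)) dt + ∫((4*t - 13)/(t**2 + t - 6)) dt + ∫((10*t**3 + 24*t**2 + 34*t + 56)/(t**5 + 2*t**4 - 4*t**3 - 4*t**2 - 5*t - 6)) dt.
Step 2. Decompose ∫((10*t**3 + 24*t**2 + 34*t + 56)/(t**5 + 2*t**4 - 4*t**3 - 4*t**2 - 5*t - 6)) dt by partial fractions, (10*t**3 + 24*t**2 + 34*t + 56)/(t**5 + 2*t**4 - 4*t**3 - 4*t**2 - 5*t - 6) = -4/(t**2 + 1) - 1/(t + 3) - 3/(t + 1) + 4/(t - 2): now ∫(6*t**2*exp(t)) dt + ∫((4*t - 13)/(t**2 + t - 6)) dt + ∫(4/(t - 2)) dt + ∫(-3/(t + 1)) dt + ∫(-1/(t + 3)) dt + ∫(-4/(t**2 + 1)) dt.
Step 3. Evaluate the standard form [assuming t > 2]: now 4*log(t - 2) + ∫(6*t**2*exp(t)) dt + ∫((4*t - 13)/(t**2 + t - 6)) dt + ∫(-3/(t + 1)) dt + ∫(-1/(t + 3)) dt + ∫(-4/(t**2 + 1)) dt.
Step 4. Evaluate the standard form [assuming t > -1]: now 4*log(t - 2) - 3*log(t + 1) + ∫(6*t**2*exp(t)) dt + ∫((4*t - 13)/(t**2 + t - 6)) dt + ∫(-1/(t + 3)) dt + ∫(-4/(t**2 + 1)) dt.
Step 5. Evaluate the standard form [assuming t > -3]: now 4*log(t - 2) - 3*log(t + 1) - log(t + 3) + ∫(6*t**2*exp(t)) dt + ∫((4*t - 13)/(t**2 + t - 6)) dt + ∫(-4/(t**2 + 1)) dt.
Step 6. Evaluate the standard form: now 4*log(t - 2) - 3*log(t + 1) - log(t + 3) - 4*atan(t) + ∫(6*t**2*exp(t)) dt + ∫((4*t - 13)/(t**2 + t - 6)) dt.
Step 7. Decompose ∫((4*t - 13)/(t**2 + t - 6)) dt by partial fractions, (4*t - 13)/(t**2 + t - 6) = 5/(t + 3) - 1/(t - 2): now 4*log(t - 2) - 3*log(t + 1) - log(t + 3) - 4*atan(t) + ∫(6*t**2*exp(t)) dt + ∫(-1/(t - 2)) dt + ∫(5/(t + 3)) dt.
Step 8. Evaluate the standard form [assuming t > -3]: now 4*log(t - 2) - 3*log(t + 1) + 4*log(t + 3) - 4*atan(t) + ∫(6*t**2*exp(t)) dt + ∫(-1/(t - 2)) dt.
Step 9. Evaluate the standard form [assuming t > 2]: now 3*log(t - 2) - 3*log(t + 1) + 4*log(t + 3) - 4*atan(t) + ∫(6*t**2*exp(t)) dt.
Step 10. Integrate ∫(6*t**2*exp(t)) dt by parts with u = t**2, dv = (6*exp(t)) dt, so v = 6*exp(t): now 6*t**2*exp(t) + 3*log(t - 2) - 3*log(t + 1) + 4*log(t + 3) - 4*atan(t) + ∫(-12*t*exp(t)) dt.
Step 11. Integrate ∫(-12*t*exp(t)) dt by parts with u = t, dv = (-12*exp(t)) dt, so v = -12*exp(t): now 6*t**2*exp(t) - 12*t*exp(t) + 3*log(t - 2) - 3*log(t + 1) + 4*log(t + 3) - 4*atan(t) + ∫(12*exp(t)) dt.
Step 12. Evaluate the standard form: now 6*t**2*exp(t) - 12*t*exp(t) + 12*exp(t) + 3*log(t - 2) - 3*log(t + 1) + 4*log(t + 3) - 4*atan(t).
Answer: 6*t**2*exp(t) - 12*t*exp(t) + 12*exp(t) + 3*log(t - 2) - 3*log(t + 1) + 4*log(t + 3) - 4*atan(t).


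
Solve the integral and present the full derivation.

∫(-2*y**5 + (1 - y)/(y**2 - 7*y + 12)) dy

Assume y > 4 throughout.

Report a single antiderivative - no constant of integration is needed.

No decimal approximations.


Step 1. Rewrite: now ∫(-2*y**5) dy + ∫((1 - y)/(y**2 - 7*y + 12)) dy.
Step 2. Decompose ∫((1 - y)/(y**2 - 7*y + 12)) dy by partial fractions, (1 - y)/(y**2 - 7*y + 12) = 2/(y - 3) - 3/(y - 4): now ∫(-2*y**5) dy + ∫(-3/(y - 4)) dy + ∫(2/(y - 3)) dy.
Step 3. Evaluate the standard form [assuming y > 3]: now 2*log(y - 3) + ∫(-2*y**5) dy + ∫(-3/(y - 4)) dy.
Step 4. Evaluate the standard form [assuming y > 4]: now -3*log(y - 4) + 2*log(y - 3) + ∫(-2*y**5) dy.
Step 5. Evaluate the standard form: now -y**6/3 - 3*log(y - 4) + 2*log(y - 3).
Answer: -y**6/3 - 3*log(y - 4) + 2*log(y - 3).


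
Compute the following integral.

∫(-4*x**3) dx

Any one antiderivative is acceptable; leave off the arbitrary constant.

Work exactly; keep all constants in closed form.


Answer: -x**4.


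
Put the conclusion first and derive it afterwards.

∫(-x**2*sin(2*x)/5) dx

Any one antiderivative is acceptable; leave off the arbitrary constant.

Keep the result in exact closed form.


The answer is x**2*cos(2*x)/10 - x*sin(2*x)/10 - cos(2*x)/20.
Step 1. Integrate ∫(-x**2*sin(2*x)/5) dx by parts with u = x**2, dv = (-sin(2*x)/5) dx, so v = cos(2*x)/10: now x**2*cos(2*x)/10 + ∫(-x*cos(2*x)/5) dx.
Step 2. Integrate ∫(-x*cos(2*x)/5) dx by parts with u = x, dv = (-cos(2*x)/5) dx, so v = -sin(2*x)/10: now x**2*cos(2*x)/10 - x*sin(2*x)/10 + ∫(sin(2*x)/10) dx.
Step 3. Evaluate the standard form: now x**2*cos(2*x)/10 - x*sin(2*x)/10 - cos(2*x)/20.
Answer: x**2*cos(2*x)/10 - x*sin(2*x)/10 - cos(2*x)/20.


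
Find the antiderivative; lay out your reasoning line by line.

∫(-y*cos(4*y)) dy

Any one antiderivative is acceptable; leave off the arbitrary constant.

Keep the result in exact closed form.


Step 1. Integrate ∫(-y*cos(4*y)) dy by parts with u = y, dv = (-cos(4*y)) dy, so v = -sin(4*y)/4: now -y*sin(4*y)/4 + ∫(sin(4*y)/4) dy.
Step 2. Evaluate the standard form: now -y*sin(4*y)/4 - cos(4*y)/16.
Answer: -y*sin(4*y)/4 - cos(4*y)/16.


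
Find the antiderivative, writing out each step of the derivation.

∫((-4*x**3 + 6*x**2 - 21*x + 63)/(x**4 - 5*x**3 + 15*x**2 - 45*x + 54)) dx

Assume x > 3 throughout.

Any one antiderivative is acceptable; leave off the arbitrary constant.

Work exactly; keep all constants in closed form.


Step 1. Decompose ∫((-4*x**3 + 6*x**2 - 21*x + 63)/(x**4 - 5*x**3 + 15*x**2 - 45*x + 54)) dx by partial fractions, (-4*x**3 + 6*x**2 - 21*x + 63)/(x**4 - 5*x**3 + 15*x**2 - 45*x + 54) = -3/(x**2 + 9) - 1/(x - 2) - 3/(x - 3): now ∫(-3/(x - 3)) dx + ∫(-1/(x - 2)) dx + ∫(-3/(x**2 + 9)) dx.
Step 2. Evaluate the standard form [assuming x > 2]: now -log(x - 2) + ∫(-3/(x - 3)) dx + ∫(-3/(x**2 + 9)) dx.
Step 3. Evaluate the standard form [assuming x > 3]: now -3*log(x - 3) - log(x - 2) + ∫(-3/(x**2 + 9)) dx.
Step 4. Evaluate the standard form: now -3*log(x - 3) - log(x - 2) - atan(x/3).
Answer: -3*log(x - 3) - log(x - 2) - atan(x/3).


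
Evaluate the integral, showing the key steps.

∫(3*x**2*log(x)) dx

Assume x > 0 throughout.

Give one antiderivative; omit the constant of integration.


Step 1. Integrate ∫(3*x**2*log(x)) dx by parts with u = log(x), dv = (3*x**2) dx, so v = x**3 [assuming x > 0]: now x**3*log(x) + ∫(-x**2) dx.
Step 2. Evaluate the standard form: now x**3*log(x) - x**3/3.
Answer: x**3*log(x) - x**3/3.


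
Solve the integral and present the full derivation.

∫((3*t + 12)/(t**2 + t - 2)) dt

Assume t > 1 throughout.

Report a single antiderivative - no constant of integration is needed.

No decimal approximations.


Step 1. Decompose ∫((3*t + 12)/(t**2 + t - 2)) dt by partial fractions, (3*t + 12)/(t**2 + t - 2) = -2/(t + 2) + 5/(t - 1): now ∫(5/(t - 1)) dt + ∫(-2/(t + 2)) dt.
Step 2. Evaluate the standard form [assuming t > 1]: now 5*log(t - 1) + ∫(-2/(t + 2)) dt.
Step 3. Evaluate the standard form [assuming t > -2]: now 5*log(t - 1) - 2*log(t + 2).
Answer: 5*log(t - 1) - 2*log(t + 2).


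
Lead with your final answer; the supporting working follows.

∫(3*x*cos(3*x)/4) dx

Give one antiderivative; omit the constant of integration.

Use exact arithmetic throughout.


The answer is x*sin(3*x)/4 + cos(3*x)/12.
Step 1. Integrate ∫(3*x*cos(3*x)/4) dx by parts with u = x, dv = (3*cos(3*x)/4) dx, so v = sin(3*x)/4: now x*sin(3*x)/4 + ∫(-sin(3*x)/4) dx.
Step 2. Evaluate the standard form: now x*sin(3*x)/4 + cos(3*x)/12.
Answer: x*sin(3*x)/4 + cos(3*x)/12.


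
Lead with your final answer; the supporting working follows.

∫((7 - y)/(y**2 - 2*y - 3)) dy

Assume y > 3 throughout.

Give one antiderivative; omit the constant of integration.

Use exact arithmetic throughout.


The answer is log(y - 3) - 2*log(y + 1).
Step 1. Decompose ∫((7 - y)/(y**2 - 2*y - 3)) dy by partial fractions, (7 - y)/(y**2 - 2*y - 3) = -2/(y + 1) + 1/(y - 3): now ∫(1/(y - 3)) dy + ∫(-2/(y + 1)) dy.
Step 2. Evaluate the standard form [assuming y > 3]: now log(y - 3) + ∫(-2/(y + 1)) dy.
Step 3. Evaluate the standard form [assuming y > -1]: now log(y - 3) - 2*log(y + 1).
Answer: log(y - 3) - 2*log(y + 1).


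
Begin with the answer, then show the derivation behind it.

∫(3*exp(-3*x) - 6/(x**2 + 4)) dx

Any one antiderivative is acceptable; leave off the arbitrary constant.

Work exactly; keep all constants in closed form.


The answer is -3*atan(x/2) - exp(-3*x).
Step 1. Rewrite: now ∫(-6/(x**2 + 4)) dx + ∫(3*exp(-3*x)) dx.
Step 2. Evaluate the standard form: now ∫(-6/(x**2 + 4)) dx - exp(-3*x).
Step 3. Evaluate the standard form: now -3*atan(x/2) - exp(-3*x).
Answer: -3*atan(x/2) - exp(-3*x).


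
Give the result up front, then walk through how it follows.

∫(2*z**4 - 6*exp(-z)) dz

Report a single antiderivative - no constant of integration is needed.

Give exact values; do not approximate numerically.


The answer is 2*z**5/5 + 6*exp(-z).
Step 1. Rewrite: now ∫(2*z**4) dz + ∫(-6*exp(-z)) dz.
Step 2. Evaluate the standard form: now ∫(2*z**4) dz + 6*exp(-z).
Step 3. Evaluate the standard form: now 2*z**5/5 + 6*exp(-z).
Answer: 2*z**5/5 + 6*exp(-z).


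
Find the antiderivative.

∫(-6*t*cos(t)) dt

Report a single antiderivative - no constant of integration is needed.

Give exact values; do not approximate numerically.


Answer: -6*t*sin(t) - 6*cos(t).


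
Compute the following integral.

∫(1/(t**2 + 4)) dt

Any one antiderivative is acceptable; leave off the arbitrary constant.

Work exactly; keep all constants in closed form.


Answer: atan(t/2)/2.


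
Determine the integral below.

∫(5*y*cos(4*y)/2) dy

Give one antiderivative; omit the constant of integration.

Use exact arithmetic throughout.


Answer: 5*y*sin(4*y)/8 + 5*cos(4*y)/32.


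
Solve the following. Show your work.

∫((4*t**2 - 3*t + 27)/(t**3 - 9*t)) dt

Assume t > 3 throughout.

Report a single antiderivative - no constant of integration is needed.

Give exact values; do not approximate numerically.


Step 1. Decompose ∫((4*t**2 - 3*t + 27)/(t**3 - 9*t)) dt by partial fractions, (4*t**2 - 3*t + 27)/(t**3 - 9*t) = 4/(t + 3) + 3/(t - 3) - 3/t: now ∫(-3/t) dt + ∫(3/(t - 3)) dt + ∫(4/(t + 3)) dt.
Step 2. Evaluate the standard form [assuming t > -3]: now 4*log(t + 3) + ∫(-3/t) dt + ∫(3/(t - 3)) dt.
Step 3. Evaluate the standard form [assuming t > 0]: now -3*log(t) + 4*log(t + 3) + ∫(3/(t - 3)) dt.
Step 4. Evaluate the standard form [assuming t > 3]: now -3*log(t) + 3*log(t - 3) + 4*log(t + 3).
Answer: -3*log(t) + 3*log(t - 3) + 4*log(t + 3).


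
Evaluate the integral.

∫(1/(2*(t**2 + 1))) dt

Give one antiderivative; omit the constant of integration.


Answer: atan(t)/2.


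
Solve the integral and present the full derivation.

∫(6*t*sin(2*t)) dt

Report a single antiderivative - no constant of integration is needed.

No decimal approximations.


Step 1. Integrate ∫(6*t*sin(2*t)) dt by parts with u = t, dv = (6*sin(2*t)) dt, so v = -3*cos(2*t): now -3*t*cos(2*t) + ∫(3*cos(2*t)) dt.
Step 2. Evaluate the standard form: now -3*t*cos(2*t) + 3*sin(2*t)/2.
Answer: -3*t*cos(2*t) + 3*sin(2*t)/2.


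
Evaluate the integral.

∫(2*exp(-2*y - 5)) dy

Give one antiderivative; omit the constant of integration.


Answer: -exp(-2*y - 5).


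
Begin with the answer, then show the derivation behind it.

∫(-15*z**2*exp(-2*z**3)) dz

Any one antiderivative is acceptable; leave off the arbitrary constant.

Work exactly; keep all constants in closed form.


The answer is 5*exp(-2*z**3)/2.
Step 1. Substitute u = z**3, turning ∫(-15*z**2*exp(-2*z**3)) dz into ∫(-5*exp(-2*u)) du: now ∫(-5*exp(-2*u)) du.
Step 2. Evaluate the standard form: now 5*exp(-2*u)/2.
Step 3. Substitute back u = z**3: now 5*exp(-2*z**3)/2.
Answer: 5*exp(-2*z**3)/2.


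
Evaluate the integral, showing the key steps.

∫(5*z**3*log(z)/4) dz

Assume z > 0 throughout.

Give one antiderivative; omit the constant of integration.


Step 1. Integrate ∫(5*z**3*log(z)/4) dz by parts with u = log(z), dv = (5*z**3/4) dz, so v = 5*z**4/16 [assuming z > 0]: now 5*z**4*log(z)/16 + ∫(-5*z**3/16) dz.
Step 2. Evaluate the standard form: now 5*z**4*log(z)/16 - 5*z**4/64.
Answer: 5*z**4*log(z)/16 - 5*z**4/64.


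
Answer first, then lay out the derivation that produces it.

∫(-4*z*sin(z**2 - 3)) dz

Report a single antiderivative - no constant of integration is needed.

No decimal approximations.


The answer is 2*cos(z**2 - 3).
Step 1. Substitute u = z**2 - 3, turning ∫(-4*z*sin(z**2 - 3)) dz into ∫(-2*sin(u)) du: now ∫(-2*sin(u)) du.
Step 2. Evaluate the standard form: now 2*cos(u).
Step 3. Substitute back u = z**2 - 3: now 2*cos(z**2 - 3).
Answer: 2*cos(z**2 - 3).


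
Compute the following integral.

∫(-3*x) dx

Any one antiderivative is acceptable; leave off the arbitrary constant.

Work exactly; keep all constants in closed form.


Answer: -3*x**2/2.


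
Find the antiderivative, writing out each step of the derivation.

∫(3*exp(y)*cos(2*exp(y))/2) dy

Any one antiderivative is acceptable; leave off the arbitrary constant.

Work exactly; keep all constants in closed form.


Step 1. Substitute u = exp(y), turning ∫(3*exp(y)*cos(2*exp(y))/2) dy into ∫(3*cos(2*u)/2) du: now ∫(3*cos(2*u)/2) du.
Step 2. Evaluate the standard form: now 3*sin(2*u)/4.
Step 3. Substitute back u = exp(y): now 3*sin(2*exp(y))/4.
Answer: 3*sin(2*exp(y))/4.


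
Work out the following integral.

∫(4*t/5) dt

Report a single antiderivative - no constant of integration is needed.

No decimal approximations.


Answer: 2*t**2/5.


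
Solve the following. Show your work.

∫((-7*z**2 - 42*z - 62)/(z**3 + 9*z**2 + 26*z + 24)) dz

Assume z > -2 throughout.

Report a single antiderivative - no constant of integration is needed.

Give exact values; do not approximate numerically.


Step 1. Decompose ∫((-7*z**2 - 42*z - 62)/(z**3 + 9*z**2 + 26*z + 24)) dz by partial fractions, (-7*z**2 - 42*z - 62)/(z**3 + 9*z**2 + 26*z + 24) = -3/(z + 4) - 1/(z + 3) - 3/(z + 2): now ∫(-3/(z + 2)) dz + ∫(-1/(z + 3)) dz + ∫(-3/(z + 4)) dz.
Step 2. Evaluate the standard form [assuming z > -2]: now -3*log(z + 2) + ∫(-1/(z + 3)) dz + ∫(-3/(z + 4)) dz.
Step 3. Evaluate the standard form [assuming z > -3]: now -3*log(z + 2) - log(z + 3) + ∫(-3/(z + 4)) dz.
Step 4. Evaluate the standard form [assuming z > -4]: now -3*log(z + 2) - log(z + 3) - 3*log(z + 4).
Answer: -3*log(z + 2) - log(z + 3) - 3*log(z + 4).


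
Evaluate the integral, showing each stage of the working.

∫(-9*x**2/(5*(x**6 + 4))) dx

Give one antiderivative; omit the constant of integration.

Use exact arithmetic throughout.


Step 1. Substitute u = x**3, turning ∫(-9*x**2/(5*(x**6 + 4))) dx into ∫(-3/(5*(u**2 + 4))) du: now ∫(-3/(5*(u**2 + 4))) du.
Step 2. Evaluate the standard form: now -3*atan(u/2)/10.
Step 3. Substitute back u = x**3: now -3*atan(x**3/2)/10.
Answer: -3*atan(x**3/2)/10.


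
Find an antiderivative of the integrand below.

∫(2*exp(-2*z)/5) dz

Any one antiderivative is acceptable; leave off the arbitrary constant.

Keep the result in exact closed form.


Answer: -exp(-2*z)/5.


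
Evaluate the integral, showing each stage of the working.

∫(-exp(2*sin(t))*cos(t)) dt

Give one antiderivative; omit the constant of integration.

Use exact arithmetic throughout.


Step 1. Substitute u = sin(t), turning ∫(-exp(2*sin(t))*cos(t)) dt into ∫(-exp(2*u)) du: now ∫(-exp(2*u)) du.
Step 2. Evaluate the standard form: now -exp(2*u)/2.
Step 3. Substitute back u = sin(t): now -exp(2*sin(t))/2.
Answer: -exp(2*sin(t))/2.


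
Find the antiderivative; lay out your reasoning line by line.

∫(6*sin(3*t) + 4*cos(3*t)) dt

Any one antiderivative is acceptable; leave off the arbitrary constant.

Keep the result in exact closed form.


Step 1. Rewrite: now ∫(6*sin(3*t)) dt + ∫(4*cos(3*t)) dt.
Step 2. Evaluate the standard form: now 4*sin(3*t)/3 + ∫(6*sin(3*t)) dt.
Step 3. Evaluate the standard form: now 4*sin(3*t)/3 - 2*cos(3*t).
Answer: 4*sin(3*t)/3 - 2*cos(3*t).


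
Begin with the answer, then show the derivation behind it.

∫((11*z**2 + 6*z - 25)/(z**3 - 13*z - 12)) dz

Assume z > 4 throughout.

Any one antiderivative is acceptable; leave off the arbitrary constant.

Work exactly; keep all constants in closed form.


The answer is 5*log(z - 4) + 2*log(z + 1) + 4*log(z + 3).
Step 1. Decompose ∫((11*z**2 + 6*z - 25)/(z**3 - 13*z - 12)) dz by partial fractions, (11*z**2 + 6*z - 25)/(z**3 - 13*z - 12) = 4/(z + 3) + 2/(z + 1) + 5/(z - 4): now ∫(5/(z - 4)) dz + ∫(2/(z + 1)) dz + ∫(4/(z + 3)) dz.
Step 2. Evaluate the standard form [assuming z > 4]: now 5*log(z - 4) + ∫(2/(z + 1)) dz + ∫(4/(z + 3)) dz.
Step 3. Evaluate the standard form [assuming z > -3]: now 5*log(z - 4) + 4*log(z + 3) + ∫(2/(z + 1)) dz.
Step 4. Evaluate the standard form [assuming z > -1]: now 5*log(z - 4) + 2*log(z + 1) + 4*log(z + 3).
Answer: 5*log(z - 4) + 2*log(z + 1) + 4*log(z + 3).


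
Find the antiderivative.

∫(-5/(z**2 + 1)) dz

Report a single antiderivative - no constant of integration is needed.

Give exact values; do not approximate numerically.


Answer: -5*atan(z).


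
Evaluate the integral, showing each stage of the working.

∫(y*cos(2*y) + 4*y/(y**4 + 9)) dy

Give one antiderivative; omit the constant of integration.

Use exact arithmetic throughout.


Step 1. Rewrite: now ∫(4*y/(y**4 + 9)) dy + ∫(y*cos(2*y)) dy.
Step 2. Substitute u = y**2, turning ∫(4*y/(y**4 + 9)) dy into ∫(2/(u**2 + 9)) du: now ∫(y*cos(2*y)) dy + ∫(2/(u**2 + 9)) du.
Step 3. Evaluate the standard form: now 2*atan(u/3)/3 + ∫(y*cos(2*y)) dy.
Step 4. Substitute back u = y**2: now 2*atan(y**2/3)/3 + ∫(y*cos(2*y)) dy.
Step 5. Integrate ∫(y*cos(2*y)) dy by parts with u = y, dv = (cos(2*y)) dy, so v = sin(2*y)/2: now y*sin(2*y)/2 + 2*atan(y**2/3)/3 + ∫(-sin(2*y)/2) dy.
Step 6. Evaluate the standard form: now y*sin(2*y)/2 + cos(2*y)/4 + 2*atan(y**2/3)/3.
Answer: y*sin(2*y)/2 + cos(2*y)/4 + 2*atan(y**2/3)/3.


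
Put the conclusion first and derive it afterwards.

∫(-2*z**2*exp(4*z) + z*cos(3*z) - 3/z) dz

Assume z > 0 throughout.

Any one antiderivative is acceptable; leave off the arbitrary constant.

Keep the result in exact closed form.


The answer is -z**2*exp(4*z)/2 + z*exp(4*z)/4 + z*sin(3*z)/3 - exp(4*z)/16 - 3*log(z) + cos(3*z)/9.
Step 1. Rewrite: now ∫(-3/z) dz + ∫(z*cos(3*z)) dz + ∫(-2*z**2*exp(4*z)) dz.
Step 2. Integrate ∫(-2*z**2*exp(4*z)) dz by parts with u = z**2, dv = (-2*exp(4*z)) dz, so v = -exp(4*z)/2: now -z**2*exp(4*z)/2 + ∫(-3/z) dz + ∫(z*exp(4*z)) dz + ∫(z*cos(3*z)) dz.
Step 3. Integrate ∫(z*exp(4*z)) dz by parts with u = z, dv = (exp(4*z)) dz, so v = exp(4*z)/4: now -z**2*exp(4*z)/2 + z*exp(4*z)/4 + ∫(-3/z) dz + ∫(z*cos(3*z)) dz + ∫(-exp(4*z)/4) dz.
Step 4. Evaluate the standard form: now -z**2*exp(4*z)/2 + z*exp(4*z)/4 - exp(4*z)/16 + ∫(-3/z) dz + ∫(z*cos(3*z)) dz.
Step 5. Integrate ∫(z*cos(3*z)) dz by parts with u = z, dv = (cos(3*z)) dz, so v = sin(3*z)/3: now -z**2*exp(4*z)/2 + z*exp(4*z)/4 + z*sin(3*z)/3 - exp(4*z)/16 + ∫(-3/z) dz + ∫(-sin(3*z)/3) dz.
Step 6. Evaluate the standard form: now -z**2*exp(4*z)/2 + z*exp(4*z)/4 + z*sin(3*z)/3 - exp(4*z)/16 + cos(3*z)/9 + ∫(-3/z) dz.
Step 7. Evaluate the standard form [assuming z > 0]: now -z**2*exp(4*z)/2 + z*exp(4*z)/4 + z*sin(3*z)/3 - exp(4*z)/16 - 3*log(z) + cos(3*z)/9.
Answer: -z**2*exp(4*z)/2 + z*exp(4*z)/4 + z*sin(3*z)/3 - exp(4*z)/16 - 3*log(z) + cos(3*z)/9.


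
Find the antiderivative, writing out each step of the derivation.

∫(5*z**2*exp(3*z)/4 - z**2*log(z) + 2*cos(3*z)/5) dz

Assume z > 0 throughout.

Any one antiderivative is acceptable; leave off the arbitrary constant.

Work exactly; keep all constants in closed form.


Step 1. Rewrite: now ∫(5*z**2*exp(3*z)/4) dz + ∫(-z**2*log(z)) dz + ∫(2*cos(3*z)/5) dz.
Step 2. Integrate ∫(5*z**2*exp(3*z)/4) dz by parts with u = z**2, dv = (5*exp(3*z)/4) dz, so v = 5*exp(3*z)/12: now 5*z**2*exp(3*z)/12 + ∫(-5*z*exp(3*z)/6) dz + ∫(-z**2*log(z)) dz + ∫(2*cos(3*z)/5) dz.
Step 3. Integrate ∫(-5*z*exp(3*z)/6) dz by parts with u = z, dv = (-5*exp(3*z)/6) dz, so v = -5*exp(3*z)/18: now 5*z**2*exp(3*z)/12 - 5*z*exp(3*z)/18 + ∫(-z**2*log(z)) dz + ∫(5*exp(3*z)/18) dz + ∫(2*cos(3*z)/5) dz.
Step 4. Evaluate the standard form: now 5*z**2*exp(3*z)/12 - 5*z*exp(3*z)/18 + 5*exp(3*z)/54 + ∫(-z**2*log(z)) dz + ∫(2*cos(3*z)/5) dz.
Step 5. Integrate ∫(-z**2*log(z)) dz by parts with u = log(z), dv = (-z**2) dz, so v = -z**3/3 [assuming z > 0]: now -z**3*log(z)/3 + 5*z**2*exp(3*z)/12 - 5*z*exp(3*z)/18 + 5*exp(3*z)/54 + ∫(z**2/3) dz + ∫(2*cos(3*z)/5) dz.
Step 6. Evaluate the standard form: now -z**3*log(z)/3 + z**3/9 + 5*z**2*exp(3*z)/12 - 5*z*exp(3*z)/18 + 5*exp(3*z)/54 + ∫(2*cos(3*z)/5) dz.
Step 7. Evaluate the standard form: now -z**3*log(z)/3 + z**3/9 + 5*z**2*exp(3*z)/12 - 5*z*exp(3*z)/18 + 5*exp(3*z)/54 + 2*sin(3*z)/15.
Answer: -z**3*log(z)/3 + z**3/9 + 5*z**2*exp(3*z)/12 - 5*z*exp(3*z)/18 + 5*exp(3*z)/54 + 2*sin(3*z)/15.


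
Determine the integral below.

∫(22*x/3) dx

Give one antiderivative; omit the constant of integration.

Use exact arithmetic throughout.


Answer: 11*x**2/3.


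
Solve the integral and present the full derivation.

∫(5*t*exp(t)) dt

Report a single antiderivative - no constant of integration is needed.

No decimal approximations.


Step 1. Integrate ∫(5*t*exp(t)) dt by parts with u = t, dv = (5*exp(t)) dt, so v = 5*exp(t): now 5*t*exp(t) + ∫(-5*exp(t)) dt.
Step 2. Evaluate the standard form: now 5*t*exp(t) - 5*exp(t).
Answer: 5*t*exp(t) - 5*exp(t).


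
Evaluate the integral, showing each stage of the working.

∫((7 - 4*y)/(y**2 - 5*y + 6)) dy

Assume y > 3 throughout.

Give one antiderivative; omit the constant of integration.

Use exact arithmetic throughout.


Step 1. Decompose ∫((7 - 4*y)/(y**2 - 5*y + 6)) dy by partial fractions, (7 - 4*y)/(y**2 - 5*y + 6) = 1/(y - 2) - 5/(y - 3): now ∫(-5/(y - 3)) dy + ∫(1/(y - 2)) dy.
Step 2. Evaluate the standard form [assuming y > 3]: now -5*log(y - 3) + ∫(1/(y - 2)) dy.
Step 3. Evaluate the standard form [assuming y > 2]: now -5*log(y - 3) + log(y - 2).
Answer: -5*log(y - 3) + log(y - 2).


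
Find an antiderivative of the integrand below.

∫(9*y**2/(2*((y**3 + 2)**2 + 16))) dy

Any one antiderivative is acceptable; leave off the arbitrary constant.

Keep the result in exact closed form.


Answer: 3*atan(y**3/4 + 1/2)/8.


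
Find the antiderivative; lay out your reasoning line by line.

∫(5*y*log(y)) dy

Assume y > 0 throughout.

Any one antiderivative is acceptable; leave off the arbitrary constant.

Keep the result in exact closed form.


Step 1. Integrate ∫(5*y*log(y)) dy by parts with u = log(y), dv = (5*y) dy, so v = 5*y**2/2 [assuming y > 0]: now 5*y**2*log(y)/2 + ∫(-5*y/2) dy.
Step 2. Evaluate the standard form: now 5*y**2*log(y)/2 - 5*y**2/4.
Answer: 5*y**2*log(y)/2 - 5*y**2/4.


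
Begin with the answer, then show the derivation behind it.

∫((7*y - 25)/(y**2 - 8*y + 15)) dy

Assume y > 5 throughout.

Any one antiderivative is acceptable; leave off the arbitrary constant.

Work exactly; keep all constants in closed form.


The answer is 5*log(y - 5) + 2*log(y - 3).
Step 1. Decompose ∫((7*y - 25)/(y**2 - 8*y + 15)) dy by partial fractions, (7*y - 25)/(y**2 - 8*y + 15) = 2/(y - 3) + 5/(y - 5): now ∫(5/(y - 5)) dy + ∫(2/(y - 3)) dy.
Step 2. Evaluate the standard form [assuming y > 3]: now 2*log(y - 3) + ∫(5/(y - 5)) dy.
Step 3. Evaluate the standard form [assuming y > 5]: now 5*log(y - 5) + 2*log(y - 3).
Answer: 5*log(y - 5) + 2*log(y - 3).


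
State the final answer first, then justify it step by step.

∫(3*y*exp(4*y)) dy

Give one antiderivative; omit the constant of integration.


The answer is 3*y*exp(4*y)/4 - 3*exp(4*y)/16.
Step 1. Integrate ∫(3*y*exp(4*y)) dy by parts with u = y, dv = (3*exp(4*y)) dy, so v = 3*exp(4*y)/4: now 3*y*exp(4*y)/4 + ∫(-3*exp(4*y)/4) dy.
Step 2. Evaluate the standard form: now 3*y*exp(4*y)/4 - 3*exp(4*y)/16.
Answer: 3*y*exp(4*y)/4 - 3*exp(4*y)/16.


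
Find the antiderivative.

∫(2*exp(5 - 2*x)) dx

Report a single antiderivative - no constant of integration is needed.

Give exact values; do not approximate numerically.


Answer: -exp(5 - 2*x).


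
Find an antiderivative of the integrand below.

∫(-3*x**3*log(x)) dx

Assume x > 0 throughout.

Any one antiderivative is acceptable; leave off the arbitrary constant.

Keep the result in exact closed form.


Answer: -3*x**4*log(x)/4 + 3*x**4/16.


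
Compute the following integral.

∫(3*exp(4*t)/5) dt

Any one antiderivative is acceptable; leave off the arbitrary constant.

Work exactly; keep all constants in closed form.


Answer: 3*exp(4*t)/20.


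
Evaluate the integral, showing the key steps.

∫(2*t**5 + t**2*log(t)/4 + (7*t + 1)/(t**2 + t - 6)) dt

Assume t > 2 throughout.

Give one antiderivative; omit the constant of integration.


Step 1. Rewrite: now ∫(2*t**5) dt + ∫(t**2*log(t)/4) dt + ∫((7*t + 1)/(t**2 + t - 6)) dt.
Step 2. Decompose ∫((7*t + 1)/(t**2 + t - 6)) dt by partial fractions, (7*t + 1)/(t**2 + t - 6) = 4/(t + 3) + 3/(t - 2): now ∫(2*t**5) dt + ∫(t**2*log(t)/4) dt + ∫(3/(t - 2)) dt + ∫(4/(t + 3)) dt.
Step 3. Evaluate the standard form [assuming t > -3]: now 4*log(t + 3) + ∫(2*t**5) dt + ∫(t**2*log(t)/4) dt + ∫(3/(t - 2)) dt.
Step 4. Evaluate the standard form [assuming t > 2]: now 3*log(t - 2) + 4*log(t + 3) + ∫(2*t**5) dt + ∫(t**2*log(t)/4) dt.
Step 5. Evaluate the standard form: now t**6/3 + 3*log(t - 2) + 4*log(t + 3) + ∫(t**2*log(t)/4) dt.
Step 6. Integrate ∫(t**2*log(t)/4) dt by parts with u = log(t), dv = (t**2/4) dt, so v = t**3/12 [assuming t > 0]: now t**6/3 + t**3*log(t)/12 + 3*log(t - 2) + 4*log(t + 3) + ∫(-t**2/12) dt.
Step 7. Evaluate the standard form: now t**6/3 + t**3*log(t)/12 - t**3/36 + 3*log(t - 2) + 4*log(t + 3).
Answer: t**6/3 + t**3*log(t)/12 - t**3/36 + 3*log(t - 2) + 4*log(t + 3).


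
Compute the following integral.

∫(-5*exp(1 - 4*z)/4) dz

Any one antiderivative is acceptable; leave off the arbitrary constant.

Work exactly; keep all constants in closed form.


Answer: 5*exp(1 - 4*z)/16.


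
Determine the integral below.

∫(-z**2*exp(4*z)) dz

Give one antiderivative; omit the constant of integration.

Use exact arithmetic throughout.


Answer: -z**2*exp(4*z)/4 + z*exp(4*z)/8 - exp(4*z)/32.


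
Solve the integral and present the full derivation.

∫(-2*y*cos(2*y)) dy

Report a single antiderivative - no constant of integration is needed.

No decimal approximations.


Step 1. Integrate ∫(-2*y*cos(2*y)) dy by parts with u = y, dv = (-2*cos(2*y)) dy, so v = -sin(2*y): now -y*sin(2*y) + ∫(sin(2*y)) dy.
Step 2. Evaluate the standard form: now -y*sin(2*y) - cos(2*y)/2.
Answer: -y*sin(2*y) - cos(2*y)/2.


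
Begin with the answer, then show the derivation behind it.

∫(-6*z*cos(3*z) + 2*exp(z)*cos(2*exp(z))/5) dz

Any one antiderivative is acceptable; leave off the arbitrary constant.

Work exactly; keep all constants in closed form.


The answer is -2*z*sin(3*z) + sin(2*exp(z))/5 - 2*cos(3*z)/3.
Step 1. Rewrite: now ∫(-6*z*cos(3*z)) dz + ∫(2*exp(z)*cos(2*exp(z))/5) dz.
Step 2. Substitute u = exp(z), turning ∫(2*exp(z)*cos(2*exp(z))/5) dz into ∫(2*cos(2*u)/5) du: now ∫(-6*z*cos(3*z)) dz + ∫(2*cos(2*u)/5) du.
Step 3. Evaluate the standard form: now sin(2*u)/5 + ∫(-6*z*cos(3*z)) dz.
Step 4. Substitute back u = exp(z): now sin(2*exp(z))/5 + ∫(-6*z*cos(3*z)) dz.
Step 5. Integrate ∫(-6*z*cos(3*z)) dz by parts with u = z, dv = (-6*cos(3*z)) dz, so v = -2*sin(3*z): now -2*z*sin(3*z) + sin(2*exp(z))/5 + ∫(2*sin(3*z)) dz.
Step 6. Evaluate the standard form: now -2*z*sin(3*z) + sin(2*exp(z))/5 - 2*cos(3*z)/3.
Answer: -2*z*sin(3*z) + sin(2*exp(z))/5 - 2*cos(3*z)/3.


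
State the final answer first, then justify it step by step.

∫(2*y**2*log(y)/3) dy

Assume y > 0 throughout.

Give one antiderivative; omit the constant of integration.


The answer is 2*y**3*log(y)/9 - 2*y**3/27.
Step 1. Integrate ∫(2*y**2*log(y)/3) dy by parts with u = log(y), dv = (2*y**2/3) dy, so v = 2*y**3/9 [assuming y > 0]: now 2*y**3*log(y)/9 + ∫(-2*y**2/9) dy.
Step 2. Evaluate the standard form: now 2*y**3*log(y)/9 - 2*y**3/27.
Answer: 2*y**3*log(y)/9 - 2*y**3/27.


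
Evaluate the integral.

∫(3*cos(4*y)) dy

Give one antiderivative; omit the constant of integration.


Answer: 3*sin(4*y)/4.


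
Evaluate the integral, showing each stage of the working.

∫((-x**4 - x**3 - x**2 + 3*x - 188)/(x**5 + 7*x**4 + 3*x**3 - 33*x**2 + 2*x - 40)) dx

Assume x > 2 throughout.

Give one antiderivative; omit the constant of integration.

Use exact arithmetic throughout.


Step 1. Decompose ∫((-x**4 - x**3 - x**2 + 3*x - 188)/(x**5 + 7*x**4 + 3*x**3 - 33*x**2 + 2*x - 40)) dx by partial fractions, (-x**4 - x**3 - x**2 + 3*x - 188)/(x**5 + 7*x**4 + 3*x**3 - 33*x**2 + 2*x - 40) = 4/(x**2 + 1) - 4/(x + 5) + 4/(x + 4) - 1/(x - 2): now ∫(-1/(x - 2)) dx + ∫(4/(x + 4)) dx + ∫(-4/(x + 5)) dx + ∫(4/(x**2 + 1)) dx.
Step 2. Evaluate the standard form [assuming x > -4]: now 4*log(x + 4) + ∫(-1/(x - 2)) dx + ∫(-4/(x + 5)) dx + ∫(4/(x**2 + 1)) dx.
Step 3. Evaluate the standard form [assuming x > 2]: now -log(x - 2) + 4*log(x + 4) + ∫(-4/(x + 5)) dx + ∫(4/(x**2 + 1)) dx.
Step 4. Evaluate the standard form [assuming x > -5]: now -log(x - 2) + 4*log(x + 4) - 4*log(x + 5) + ∫(4/(x**2 + 1)) dx.
Step 5. Evaluate the standard form: now -log(x - 2) + 4*log(x + 4) - 4*log(x + 5) + 4*atan(x).
Answer: -log(x - 2) + 4*log(x + 4) - 4*log(x + 5) + 4*atan(x).


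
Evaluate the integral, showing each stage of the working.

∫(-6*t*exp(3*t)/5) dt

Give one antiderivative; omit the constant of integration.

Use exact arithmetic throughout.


Step 1. Integrate ∫(-6*t*exp(3*t)/5) dt by parts with u = t, dv = (-6*exp(3*t)/5) dt, so v = -2*exp(3*t)/5: now -2*t*exp(3*t)/5 + ∫(2*exp(3*t)/5) dt.
Step 2. Evaluate the standard form: now -2*t*exp(3*t)/5 + 2*exp(3*t)/15.
Answer: -2*t*exp(3*t)/5 + 2*exp(3*t)/15.


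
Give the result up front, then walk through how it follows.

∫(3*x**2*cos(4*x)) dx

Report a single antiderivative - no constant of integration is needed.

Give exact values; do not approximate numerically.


The answer is 3*x**2*sin(4*x)/4 + 3*x*cos(4*x)/8 - 3*sin(4*x)/32.
Step 1. Integrate ∫(3*x**2*cos(4*x)) dx by parts with u = x**2, dv = (3*cos(4*x)) dx, so v = 3*sin(4*x)/4: now 3*x**2*sin(4*x)/4 + ∫(-3*x*sin(4*x)/2) dx.
Step 2. Integrate ∫(-3*x*sin(4*x)/2) dx by parts with u = x, dv = (-3*sin(4*x)/2) dx, so v = 3*cos(4*x)/8: now 3*x**2*sin(4*x)/4 + 3*x*cos(4*x)/8 + ∫(-3*cos(4*x)/8) dx.
Step 3. Evaluate the standard form: now 3*x**2*sin(4*x)/4 + 3*x*cos(4*x)/8 - 3*sin(4*x)/32.
Answer: 3*x**2*sin(4*x)/4 + 3*x*cos(4*x)/8 - 3*sin(4*x)/32.


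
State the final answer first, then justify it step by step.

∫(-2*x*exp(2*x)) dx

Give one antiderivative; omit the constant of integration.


The answer is -x*exp(2*x) + exp(2*x)/2.
Step 1. Integrate ∫(-2*x*exp(2*x)) dx by parts with u = x, dv = (-2*exp(2*x)) dx, so v = -exp(2*x): now -x*exp(2*x) + ∫(exp(2*x)) dx.
Step 2. Evaluate the standard form: now -x*exp(2*x) + exp(2*x)/2.
Answer: -x*exp(2*x) + exp(2*x)/2.


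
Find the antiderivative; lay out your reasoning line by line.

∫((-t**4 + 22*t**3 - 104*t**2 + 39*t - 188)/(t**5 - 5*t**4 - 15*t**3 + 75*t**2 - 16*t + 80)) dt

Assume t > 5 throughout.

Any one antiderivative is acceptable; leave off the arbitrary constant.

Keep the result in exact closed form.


Step 1. Decompose ∫((-t**4 + 22*t**3 - 104*t**2 + 39*t - 188)/(t**5 - 5*t**4 - 15*t**3 + 75*t**2 - 16*t + 80)) dt by partial fractions, (-t**4 + 22*t**3 - 104*t**2 + 39*t - 188)/(t**5 - 5*t**4 - 15*t**3 + 75*t**2 - 16*t + 80) = -1/(t**2 + 1) - 3/(t + 4) + 4/(t - 4) - 2/(t - 5): now ∫(-2/(t - 5)) dt + ∫(4/(t - 4)) dt + ∫(-3/(t + 4)) dt + ∫(-1/(t**2 + 1)) dt.
Step 2. Evaluate the standard form [assuming t > 4]: now 4*log(t - 4) + ∫(-2/(t - 5)) dt + ∫(-3/(t + 4)) dt + ∫(-1/(t**2 + 1)) dt.
Step 3. Evaluate the standard form [assuming t > -4]: now 4*log(t - 4) - 3*log(t + 4) + ∫(-2/(t - 5)) dt + ∫(-1/(t**2 + 1)) dt.
Step 4. Evaluate the standard form [assuming t > 5]: now -2*log(t - 5) + 4*log(t - 4) - 3*log(t + 4) + ∫(-1/(t**2 + 1)) dt.
Step 5. Evaluate the standard form: now -2*log(t - 5) + 4*log(t - 4) - 3*log(t + 4) - atan(t).
Answer: -2*log(t - 5) + 4*log(t - 4) - 3*log(t + 4) - atan(t).


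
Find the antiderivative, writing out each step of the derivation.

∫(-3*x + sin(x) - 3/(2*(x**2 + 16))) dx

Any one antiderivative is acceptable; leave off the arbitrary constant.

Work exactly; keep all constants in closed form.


Step 1. Rewrite: now ∫(-3*x) dx + ∫(-3/(2*(x**2 + 16))) dx + ∫(sin(x)) dx.
Step 2. Evaluate the standard form: now -3*x**2/2 + ∫(-3/(2*(x**2 + 16))) dx + ∫(sin(x)) dx.
Step 3. Evaluate the standard form: now -3*x**2/2 - 3*atan(x/4)/8 + ∫(sin(x)) dx.
Step 4. Evaluate the standard form: now -3*x**2/2 - cos(x) - 3*atan(x/4)/8.
Answer: -3*x**2/2 - cos(x) - 3*atan(x/4)/8.


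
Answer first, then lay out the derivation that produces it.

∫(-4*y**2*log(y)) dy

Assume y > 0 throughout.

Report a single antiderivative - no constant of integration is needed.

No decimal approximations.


The answer is -4*y**3*log(y)/3 + 4*y**3/9.
Step 1. Integrate ∫(-4*y**2*log(y)) dy by parts with u = log(y), dv = (-4*y**2) dy, so v = -4*y**3/3 [assuming y > 0]: now -4*y**3*log(y)/3 + ∫(4*y**2/3) dy.
Step 2. Evaluate the standard form: now -4*y**3*log(y)/3 + 4*y**3/9.
Answer: -4*y**3*log(y)/3 + 4*y**3/9.
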